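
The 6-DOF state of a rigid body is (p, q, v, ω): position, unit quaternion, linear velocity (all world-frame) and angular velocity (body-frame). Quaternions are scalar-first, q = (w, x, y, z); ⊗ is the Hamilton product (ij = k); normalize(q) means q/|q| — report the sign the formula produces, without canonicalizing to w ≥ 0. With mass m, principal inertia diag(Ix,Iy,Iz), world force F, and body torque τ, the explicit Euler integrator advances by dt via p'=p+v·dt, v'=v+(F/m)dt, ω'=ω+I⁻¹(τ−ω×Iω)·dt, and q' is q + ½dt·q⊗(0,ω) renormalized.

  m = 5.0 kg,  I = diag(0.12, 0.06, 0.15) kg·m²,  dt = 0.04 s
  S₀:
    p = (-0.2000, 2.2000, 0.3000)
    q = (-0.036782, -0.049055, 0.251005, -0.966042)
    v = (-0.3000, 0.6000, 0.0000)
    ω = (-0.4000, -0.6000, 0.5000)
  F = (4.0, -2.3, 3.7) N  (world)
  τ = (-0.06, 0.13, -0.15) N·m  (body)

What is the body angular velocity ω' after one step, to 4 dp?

ω' = (-0.4110, -0.5173, 0.4638)

(τ − ω×Iω)/I = (-0.2750, 2.0667, -0.9040)
ω + α·dt = (-0.4110, -0.5173, 0.4638)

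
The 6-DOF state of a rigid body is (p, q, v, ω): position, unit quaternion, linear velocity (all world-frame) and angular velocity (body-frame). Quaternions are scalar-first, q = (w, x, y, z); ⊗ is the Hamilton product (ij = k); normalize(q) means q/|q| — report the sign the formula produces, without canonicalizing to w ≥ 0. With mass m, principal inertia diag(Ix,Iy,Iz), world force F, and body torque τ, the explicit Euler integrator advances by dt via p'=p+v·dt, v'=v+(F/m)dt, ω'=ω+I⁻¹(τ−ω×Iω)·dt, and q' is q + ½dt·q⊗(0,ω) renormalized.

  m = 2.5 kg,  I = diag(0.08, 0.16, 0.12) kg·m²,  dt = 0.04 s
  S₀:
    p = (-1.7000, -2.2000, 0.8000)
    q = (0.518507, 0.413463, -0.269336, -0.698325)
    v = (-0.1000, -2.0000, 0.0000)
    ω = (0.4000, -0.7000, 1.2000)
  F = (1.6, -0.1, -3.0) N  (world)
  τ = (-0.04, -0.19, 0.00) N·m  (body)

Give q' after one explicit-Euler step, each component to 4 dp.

q' = (0.5280, 0.4012, -0.2920, -0.6892)

Hamilton product q⊗(0,ω) = (0.4840696, -0.6046279, -1.1384405, 0.4405187)
q + ½dt·q⊗(0,ω), renormalized = (0.5280, 0.4012, -0.2920, -0.6892)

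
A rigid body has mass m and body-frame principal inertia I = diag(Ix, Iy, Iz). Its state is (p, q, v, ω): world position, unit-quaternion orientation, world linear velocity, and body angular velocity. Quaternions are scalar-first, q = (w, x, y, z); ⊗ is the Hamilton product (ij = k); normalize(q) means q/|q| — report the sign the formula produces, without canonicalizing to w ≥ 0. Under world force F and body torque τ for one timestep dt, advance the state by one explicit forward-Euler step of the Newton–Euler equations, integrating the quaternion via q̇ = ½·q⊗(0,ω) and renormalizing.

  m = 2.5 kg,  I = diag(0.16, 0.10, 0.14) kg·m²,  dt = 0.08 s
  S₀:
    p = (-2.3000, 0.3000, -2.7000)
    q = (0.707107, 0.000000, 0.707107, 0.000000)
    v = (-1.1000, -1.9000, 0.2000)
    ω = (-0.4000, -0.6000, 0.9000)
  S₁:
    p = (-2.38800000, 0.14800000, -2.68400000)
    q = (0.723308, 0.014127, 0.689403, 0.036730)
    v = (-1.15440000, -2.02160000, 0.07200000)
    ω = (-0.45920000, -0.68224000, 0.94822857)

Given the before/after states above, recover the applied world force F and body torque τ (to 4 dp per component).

F = (-1.7000, -3.8000, -4.0000)
τ = (-0.1400, -0.1100, 0.0700)

rate change Δω = (-0.05920000, -0.08224000, 0.04822857)
applied torque τ = (-0.1400, -0.1100, 0.0700)
v₁ − v₀ = (-0.05440000, -0.12160000, -0.12800000)
applied force F = (-1.7000, -3.8000, -4.0000)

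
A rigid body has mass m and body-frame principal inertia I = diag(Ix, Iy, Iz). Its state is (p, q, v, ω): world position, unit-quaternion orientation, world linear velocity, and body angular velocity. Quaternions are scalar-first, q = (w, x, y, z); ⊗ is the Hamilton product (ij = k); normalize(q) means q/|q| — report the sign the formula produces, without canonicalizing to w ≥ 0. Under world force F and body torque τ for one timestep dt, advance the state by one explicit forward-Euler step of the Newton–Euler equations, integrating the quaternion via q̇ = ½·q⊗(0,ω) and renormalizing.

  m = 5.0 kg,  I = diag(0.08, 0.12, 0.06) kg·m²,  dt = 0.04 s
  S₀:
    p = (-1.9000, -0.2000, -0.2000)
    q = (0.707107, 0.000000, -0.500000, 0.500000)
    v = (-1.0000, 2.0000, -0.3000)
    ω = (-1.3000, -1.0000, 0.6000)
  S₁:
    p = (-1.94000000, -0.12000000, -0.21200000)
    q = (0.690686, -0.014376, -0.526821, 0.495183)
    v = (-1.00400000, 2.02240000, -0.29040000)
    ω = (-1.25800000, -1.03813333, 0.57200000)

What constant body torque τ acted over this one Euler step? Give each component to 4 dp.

τ = (0.1200, -0.1300, 0.0100)

Δω = ω₁−ω₀ = (0.04200000, -0.03813333, -0.02800000)
precession coupling = (0.0360, -0.0156, 0.0520)
I·α + gyro = (0.1200, -0.1300, 0.0100)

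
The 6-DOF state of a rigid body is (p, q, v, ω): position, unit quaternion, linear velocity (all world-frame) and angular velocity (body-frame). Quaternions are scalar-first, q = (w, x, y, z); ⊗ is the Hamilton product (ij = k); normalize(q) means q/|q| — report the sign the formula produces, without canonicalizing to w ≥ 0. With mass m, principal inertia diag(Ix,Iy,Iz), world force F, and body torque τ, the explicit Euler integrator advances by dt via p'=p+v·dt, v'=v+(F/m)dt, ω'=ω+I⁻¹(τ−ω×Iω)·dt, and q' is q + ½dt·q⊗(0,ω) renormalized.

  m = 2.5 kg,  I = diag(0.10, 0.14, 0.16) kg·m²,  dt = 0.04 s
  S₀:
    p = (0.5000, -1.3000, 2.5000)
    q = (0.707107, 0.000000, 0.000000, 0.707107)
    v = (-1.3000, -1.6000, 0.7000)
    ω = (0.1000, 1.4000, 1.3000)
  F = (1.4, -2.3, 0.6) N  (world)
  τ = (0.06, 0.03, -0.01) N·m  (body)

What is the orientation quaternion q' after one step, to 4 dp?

Hamilton product q⊗(0,ω) = (-0.9192391, -0.9192391, 1.0606605, 0.9192391)
q' = normalize(q + ½dt·q⊗(0,ω)) = (0.6882, -0.0184, 0.0212, 0.7250)

q' = (0.6882, -0.0184, 0.0212, 0.7250)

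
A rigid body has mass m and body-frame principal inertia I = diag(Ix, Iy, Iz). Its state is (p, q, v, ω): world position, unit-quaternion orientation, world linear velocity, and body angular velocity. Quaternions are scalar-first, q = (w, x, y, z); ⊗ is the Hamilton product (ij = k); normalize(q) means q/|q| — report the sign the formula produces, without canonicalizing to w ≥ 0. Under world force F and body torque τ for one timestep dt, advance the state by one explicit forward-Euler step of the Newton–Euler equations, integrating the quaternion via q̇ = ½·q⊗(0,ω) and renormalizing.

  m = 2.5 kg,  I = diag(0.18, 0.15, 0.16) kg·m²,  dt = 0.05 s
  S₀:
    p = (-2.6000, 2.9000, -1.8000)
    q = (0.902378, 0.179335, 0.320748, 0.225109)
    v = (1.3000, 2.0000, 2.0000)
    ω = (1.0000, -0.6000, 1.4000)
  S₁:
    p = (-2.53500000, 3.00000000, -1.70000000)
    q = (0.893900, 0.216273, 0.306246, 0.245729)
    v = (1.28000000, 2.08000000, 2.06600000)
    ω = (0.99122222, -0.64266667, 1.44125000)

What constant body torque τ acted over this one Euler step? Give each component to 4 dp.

τ = (-0.0400, -0.1000, 0.1500)

rate change Δω = (-0.00877778, -0.04266667, 0.04125000)
ω₀×(Iω₀) = (-0.0084, 0.0280, 0.0180)
I·α + gyro = (-0.0400, -0.1000, 0.1500)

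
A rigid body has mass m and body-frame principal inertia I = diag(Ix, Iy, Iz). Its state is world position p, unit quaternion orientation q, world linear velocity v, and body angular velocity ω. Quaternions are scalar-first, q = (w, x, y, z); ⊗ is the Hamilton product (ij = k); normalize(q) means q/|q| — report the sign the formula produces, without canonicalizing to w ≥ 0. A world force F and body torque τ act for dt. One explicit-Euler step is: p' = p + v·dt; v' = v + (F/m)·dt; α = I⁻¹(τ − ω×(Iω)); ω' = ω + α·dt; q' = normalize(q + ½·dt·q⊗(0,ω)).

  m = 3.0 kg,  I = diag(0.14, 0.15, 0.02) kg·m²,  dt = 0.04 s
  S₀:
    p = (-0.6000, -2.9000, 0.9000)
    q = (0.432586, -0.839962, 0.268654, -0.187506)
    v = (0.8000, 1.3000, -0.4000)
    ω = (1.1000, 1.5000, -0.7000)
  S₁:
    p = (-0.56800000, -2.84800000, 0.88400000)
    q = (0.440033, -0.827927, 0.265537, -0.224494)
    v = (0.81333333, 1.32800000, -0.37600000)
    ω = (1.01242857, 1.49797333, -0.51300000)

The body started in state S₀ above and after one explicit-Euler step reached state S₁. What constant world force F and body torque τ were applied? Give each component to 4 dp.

F = (1.0000, 2.1000, 1.8000)
τ = (-0.1700, -0.1000, 0.1100)

v₁ − v₀ = (0.01333333, 0.02800000, 0.02400000)
F = m·Δv/dt = (1.0000, 2.1000, 1.8000)
rate change Δω = (-0.08757143, -0.00202667, 0.18700000)
precession coupling = (0.1365, -0.0924, 0.0165)
τ = I·(Δω/dt) + ω₀×(Iω₀) = (-0.1700, -0.1000, 0.1100)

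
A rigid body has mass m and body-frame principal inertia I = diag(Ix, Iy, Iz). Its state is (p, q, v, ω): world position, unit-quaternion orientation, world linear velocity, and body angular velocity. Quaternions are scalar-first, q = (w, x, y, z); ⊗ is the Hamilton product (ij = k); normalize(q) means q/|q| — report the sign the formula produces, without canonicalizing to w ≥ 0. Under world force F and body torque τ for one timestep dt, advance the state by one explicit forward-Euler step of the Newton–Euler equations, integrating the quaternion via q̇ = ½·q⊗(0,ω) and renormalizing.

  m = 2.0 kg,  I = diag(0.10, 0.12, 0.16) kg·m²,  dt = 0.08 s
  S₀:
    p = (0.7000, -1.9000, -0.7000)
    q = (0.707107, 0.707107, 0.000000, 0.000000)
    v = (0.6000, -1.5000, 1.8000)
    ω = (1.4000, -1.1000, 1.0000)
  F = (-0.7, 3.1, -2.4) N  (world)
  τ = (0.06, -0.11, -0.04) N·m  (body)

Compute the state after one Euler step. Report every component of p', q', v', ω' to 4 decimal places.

new position p' = (0.7480, -2.0200, -0.5560)
v' = v + a·dt = (0.5720, -1.3760, 1.7040)
ω×(Iω) gyroscopic = (-0.0440, -0.0840, -0.0308)
α = I⁻¹(τ − ω×Iω) = (1.0400, -0.2167, -0.0575)
new body rate ω' = (1.4832, -1.1173, 0.9954)
Hamilton product q⊗(0,ω) = (-0.9899498, 0.9899498, -1.4849247, -0.0707107)
updated quaternion q' = (0.6653, 0.7442, -0.0592, -0.0028)

p' = (0.7480, -2.0200, -0.5560)
q' = (0.6653, 0.7442, -0.0592, -0.0028)
v' = (0.5720, -1.3760, 1.7040)
ω' = (1.4832, -1.1173, 0.9954)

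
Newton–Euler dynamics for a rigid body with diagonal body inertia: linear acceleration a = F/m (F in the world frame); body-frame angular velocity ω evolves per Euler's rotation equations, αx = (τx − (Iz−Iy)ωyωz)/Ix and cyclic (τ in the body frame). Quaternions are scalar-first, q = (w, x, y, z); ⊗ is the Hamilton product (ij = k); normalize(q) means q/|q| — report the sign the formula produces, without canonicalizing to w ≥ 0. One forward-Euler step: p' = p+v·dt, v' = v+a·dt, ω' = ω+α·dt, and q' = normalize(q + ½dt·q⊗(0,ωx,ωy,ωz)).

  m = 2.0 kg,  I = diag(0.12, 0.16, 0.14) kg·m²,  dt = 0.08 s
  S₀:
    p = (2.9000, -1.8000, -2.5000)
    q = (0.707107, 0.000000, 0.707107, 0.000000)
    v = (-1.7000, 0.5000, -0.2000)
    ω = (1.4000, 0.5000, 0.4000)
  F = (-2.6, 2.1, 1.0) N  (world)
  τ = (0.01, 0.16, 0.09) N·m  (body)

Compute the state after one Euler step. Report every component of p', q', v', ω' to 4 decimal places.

α = I⁻¹(τ − ω×Iω) = (0.1167, 1.0700, 0.4429)
ω' = ω + α·dt = (1.4093, 0.5856, 0.4354)
q⊗(0,ω) = (-0.3535535, 1.2727926, 0.3535535, -0.7071070)
q' = normalize(q + ½dt·q⊗(0,ω)) = (0.6917, 0.0508, 0.7199, -0.0282)
linear accel F/m = (-1.3000, 1.0500, 0.5000)
p + v·dt = (2.7640, -1.7600, -2.5160)
new velocity v' = (-1.8040, 0.5840, -0.1600)

p' = (2.7640, -1.7600, -2.5160)
q' = (0.6917, 0.0508, 0.7199, -0.0282)
v' = (-1.8040, 0.5840, -0.1600)
ω' = (1.4093, 0.5856, 0.4354)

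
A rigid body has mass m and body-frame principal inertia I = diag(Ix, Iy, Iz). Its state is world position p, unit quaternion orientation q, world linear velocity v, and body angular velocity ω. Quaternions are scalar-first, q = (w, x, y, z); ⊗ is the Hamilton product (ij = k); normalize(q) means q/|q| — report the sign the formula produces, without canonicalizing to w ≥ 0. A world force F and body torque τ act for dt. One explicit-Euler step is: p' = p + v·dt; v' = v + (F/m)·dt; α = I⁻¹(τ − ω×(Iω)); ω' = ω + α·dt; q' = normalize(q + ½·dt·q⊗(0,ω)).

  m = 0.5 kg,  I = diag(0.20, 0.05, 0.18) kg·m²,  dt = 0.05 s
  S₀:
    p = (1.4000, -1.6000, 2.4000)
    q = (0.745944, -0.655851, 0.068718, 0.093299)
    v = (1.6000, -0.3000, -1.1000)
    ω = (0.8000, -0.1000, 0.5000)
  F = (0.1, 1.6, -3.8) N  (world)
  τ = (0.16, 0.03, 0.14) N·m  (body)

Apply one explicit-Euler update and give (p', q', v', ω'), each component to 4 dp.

a = F/m = (0.2000, 3.2000, -7.6000)
new position p' = (1.4800, -1.6150, 2.3450)
new velocity v' = (1.6100, -0.1400, -1.4800)
ω×(Iω) gyroscopic = (-0.0065, 0.0080, 0.0120)
(τ − ω×Iω)/I = (0.8325, 0.4400, 0.7111)
ω + α·dt = (0.8416, -0.0780, 0.5356)
2q̇ = q⊗(0,ω) = (0.4849031, 0.6404441, 0.3279703, 0.3835827)
q' = normalize(q + ½dt·q⊗(0,ω)) = (0.7579, -0.6397, 0.0769, 0.1029)

p' = (1.4800, -1.6150, 2.3450)
q' = (0.7579, -0.6397, 0.0769, 0.1029)
v' = (1.6100, -0.1400, -1.4800)
ω' = (0.8416, -0.0780, 0.5356)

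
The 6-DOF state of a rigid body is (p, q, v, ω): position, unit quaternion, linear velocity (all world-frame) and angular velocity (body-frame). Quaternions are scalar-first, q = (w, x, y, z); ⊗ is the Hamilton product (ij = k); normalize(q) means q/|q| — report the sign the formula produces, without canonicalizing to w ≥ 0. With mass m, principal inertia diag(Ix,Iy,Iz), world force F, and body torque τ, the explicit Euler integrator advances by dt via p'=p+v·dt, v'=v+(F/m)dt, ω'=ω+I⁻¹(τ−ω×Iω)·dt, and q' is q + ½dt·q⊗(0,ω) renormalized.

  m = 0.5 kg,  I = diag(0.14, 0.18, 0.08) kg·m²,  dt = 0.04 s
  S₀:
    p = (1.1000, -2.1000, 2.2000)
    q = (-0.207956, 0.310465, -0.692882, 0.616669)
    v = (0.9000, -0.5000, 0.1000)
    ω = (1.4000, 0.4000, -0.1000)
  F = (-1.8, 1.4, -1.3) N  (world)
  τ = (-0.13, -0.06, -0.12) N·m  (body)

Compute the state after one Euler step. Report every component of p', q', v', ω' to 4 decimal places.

linear accel F/m = (-3.6000, 2.8000, -2.6000)
p + v·dt = (1.1360, -2.1200, 2.2040)
v' = v + a·dt = (0.7560, -0.3880, -0.0040)
gyro term ω×Iω = (0.0040, -0.0084, 0.0224)
α = I⁻¹(τ − ω×Iω) = (-0.9571, -0.2867, -1.7800)
ω + α·dt = (1.3617, 0.3885, -0.1712)
Hamilton product q⊗(0,ω) = (-0.0958313, -0.4685178, 0.8112007, 1.1150164)
q + ½dt·q⊗(0,ω), renormalized = (-0.2098, 0.3010, -0.6764, 0.6387)

p' = (1.1360, -2.1200, 2.2040)
q' = (-0.2098, 0.3010, -0.6764, 0.6387)
v' = (0.7560, -0.3880, -0.0040)
ω' = (1.3617, 0.3885, -0.1712)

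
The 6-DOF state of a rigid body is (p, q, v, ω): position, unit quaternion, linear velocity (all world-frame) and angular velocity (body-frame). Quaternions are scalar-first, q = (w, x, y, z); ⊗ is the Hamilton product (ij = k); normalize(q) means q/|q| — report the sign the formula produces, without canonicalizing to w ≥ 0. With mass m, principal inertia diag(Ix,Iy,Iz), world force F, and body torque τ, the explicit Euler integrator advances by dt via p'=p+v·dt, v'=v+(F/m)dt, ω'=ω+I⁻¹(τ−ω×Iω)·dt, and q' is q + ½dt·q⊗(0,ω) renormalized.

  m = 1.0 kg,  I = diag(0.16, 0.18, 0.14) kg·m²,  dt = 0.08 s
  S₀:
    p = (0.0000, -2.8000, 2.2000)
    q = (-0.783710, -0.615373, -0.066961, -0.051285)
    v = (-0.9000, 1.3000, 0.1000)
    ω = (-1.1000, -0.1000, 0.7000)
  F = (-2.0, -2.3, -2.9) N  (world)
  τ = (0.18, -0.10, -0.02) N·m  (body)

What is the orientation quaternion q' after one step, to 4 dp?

q' = (-0.8085, -0.5822, -0.0443, -0.0736)

2q̇ = q⊗(0,ω) = (-0.6477069, 0.8100798, 0.5655456, -0.5607168)
updated quaternion q' = (-0.8085, -0.5822, -0.0443, -0.0736)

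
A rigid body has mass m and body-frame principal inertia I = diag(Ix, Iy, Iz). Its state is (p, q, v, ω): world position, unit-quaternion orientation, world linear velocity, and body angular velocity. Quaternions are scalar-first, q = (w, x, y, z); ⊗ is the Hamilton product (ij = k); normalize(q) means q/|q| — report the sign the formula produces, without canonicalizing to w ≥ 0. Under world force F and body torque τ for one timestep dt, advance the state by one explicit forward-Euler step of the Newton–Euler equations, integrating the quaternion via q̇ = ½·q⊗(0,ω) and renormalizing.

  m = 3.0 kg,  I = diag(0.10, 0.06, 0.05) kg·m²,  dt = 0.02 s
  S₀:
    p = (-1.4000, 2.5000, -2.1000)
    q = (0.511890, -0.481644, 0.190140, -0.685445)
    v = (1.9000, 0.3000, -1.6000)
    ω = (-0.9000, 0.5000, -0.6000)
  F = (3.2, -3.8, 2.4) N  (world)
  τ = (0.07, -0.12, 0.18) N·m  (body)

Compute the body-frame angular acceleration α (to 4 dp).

α = (0.6700, -2.4500, 3.2400)

gyro term ω×Iω = (0.0030, 0.0270, 0.0180)
angular accel α = (0.6700, -2.4500, 3.2400)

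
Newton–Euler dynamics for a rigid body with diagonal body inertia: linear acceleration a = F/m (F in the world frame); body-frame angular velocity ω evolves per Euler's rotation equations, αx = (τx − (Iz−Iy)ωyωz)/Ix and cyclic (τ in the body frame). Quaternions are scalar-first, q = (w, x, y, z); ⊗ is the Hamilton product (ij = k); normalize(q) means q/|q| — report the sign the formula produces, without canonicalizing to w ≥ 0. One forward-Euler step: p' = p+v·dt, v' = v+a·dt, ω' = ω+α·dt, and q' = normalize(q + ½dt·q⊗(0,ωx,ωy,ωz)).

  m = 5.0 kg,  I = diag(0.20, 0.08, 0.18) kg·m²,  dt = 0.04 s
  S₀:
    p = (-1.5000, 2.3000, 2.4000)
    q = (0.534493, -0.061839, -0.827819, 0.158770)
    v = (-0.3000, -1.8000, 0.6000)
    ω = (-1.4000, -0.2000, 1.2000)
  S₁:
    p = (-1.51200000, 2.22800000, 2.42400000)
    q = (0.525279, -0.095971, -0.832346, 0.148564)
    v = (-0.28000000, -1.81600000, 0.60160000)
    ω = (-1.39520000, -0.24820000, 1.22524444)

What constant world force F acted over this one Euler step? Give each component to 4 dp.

F = (2.5000, -2.0000, 0.2000)

v₁ − v₀ = (0.02000000, -0.01600000, 0.00160000)
m·(v₁−v₀)/dt = (2.5000, -2.0000, 0.2000)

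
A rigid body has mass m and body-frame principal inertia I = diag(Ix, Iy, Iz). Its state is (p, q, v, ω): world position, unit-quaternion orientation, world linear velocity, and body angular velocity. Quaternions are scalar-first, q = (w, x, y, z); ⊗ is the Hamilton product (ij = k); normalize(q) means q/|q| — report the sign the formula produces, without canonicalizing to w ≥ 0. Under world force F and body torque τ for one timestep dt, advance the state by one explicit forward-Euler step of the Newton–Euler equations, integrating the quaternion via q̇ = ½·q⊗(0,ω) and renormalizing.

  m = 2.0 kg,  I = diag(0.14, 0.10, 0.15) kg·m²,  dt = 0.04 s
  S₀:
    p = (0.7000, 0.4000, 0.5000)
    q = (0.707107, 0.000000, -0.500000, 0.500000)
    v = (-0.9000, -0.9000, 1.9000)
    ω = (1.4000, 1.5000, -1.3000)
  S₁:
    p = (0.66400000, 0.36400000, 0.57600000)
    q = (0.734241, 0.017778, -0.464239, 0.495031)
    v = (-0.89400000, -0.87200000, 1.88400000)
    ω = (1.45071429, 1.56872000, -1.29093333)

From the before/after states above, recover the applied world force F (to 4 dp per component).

F = (0.3000, 1.4000, -0.8000)

Δv = v₁−v₀ = (0.00600000, 0.02800000, -0.01600000)
applied force F = (0.3000, 1.4000, -0.8000)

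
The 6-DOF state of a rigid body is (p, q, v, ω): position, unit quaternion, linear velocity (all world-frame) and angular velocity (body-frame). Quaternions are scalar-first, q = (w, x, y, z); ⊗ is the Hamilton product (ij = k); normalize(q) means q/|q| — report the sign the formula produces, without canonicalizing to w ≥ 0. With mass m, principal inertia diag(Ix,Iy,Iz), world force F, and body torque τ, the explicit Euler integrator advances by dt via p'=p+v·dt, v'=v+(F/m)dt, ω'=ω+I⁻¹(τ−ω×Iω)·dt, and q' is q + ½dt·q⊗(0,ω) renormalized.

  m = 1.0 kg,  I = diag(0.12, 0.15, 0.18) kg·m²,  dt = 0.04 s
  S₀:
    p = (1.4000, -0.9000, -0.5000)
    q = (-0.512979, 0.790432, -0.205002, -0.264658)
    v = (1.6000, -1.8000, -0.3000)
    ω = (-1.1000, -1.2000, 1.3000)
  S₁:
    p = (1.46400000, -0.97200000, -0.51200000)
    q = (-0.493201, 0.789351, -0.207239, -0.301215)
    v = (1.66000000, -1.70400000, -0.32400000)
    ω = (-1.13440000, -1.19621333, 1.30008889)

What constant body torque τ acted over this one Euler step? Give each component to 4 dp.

τ = (-0.1500, 0.1000, 0.0400)

Δω = ω₁−ω₀ = (-0.03440000, 0.00378667, 0.00008889)
ω₀×(Iω₀) = (-0.0468, 0.0858, 0.0396)
applied torque τ = (-0.1500, 0.1000, 0.0400)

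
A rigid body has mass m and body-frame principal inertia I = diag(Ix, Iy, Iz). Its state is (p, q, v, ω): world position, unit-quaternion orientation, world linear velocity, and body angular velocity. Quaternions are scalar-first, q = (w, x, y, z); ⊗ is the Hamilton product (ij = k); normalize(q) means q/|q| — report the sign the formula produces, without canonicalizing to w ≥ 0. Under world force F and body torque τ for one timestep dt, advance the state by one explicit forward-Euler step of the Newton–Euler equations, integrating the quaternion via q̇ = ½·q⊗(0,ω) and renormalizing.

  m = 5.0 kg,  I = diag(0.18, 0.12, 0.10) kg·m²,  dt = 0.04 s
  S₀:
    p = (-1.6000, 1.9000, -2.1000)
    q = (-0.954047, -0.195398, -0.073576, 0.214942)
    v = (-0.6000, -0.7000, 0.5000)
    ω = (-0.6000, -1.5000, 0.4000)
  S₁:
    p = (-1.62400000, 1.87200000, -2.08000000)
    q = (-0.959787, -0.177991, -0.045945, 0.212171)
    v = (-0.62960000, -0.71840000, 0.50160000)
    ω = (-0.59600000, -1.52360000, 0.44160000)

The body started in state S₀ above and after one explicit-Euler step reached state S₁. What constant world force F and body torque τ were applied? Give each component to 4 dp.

rate change Δω = (0.00400000, -0.02360000, 0.04160000)
precession coupling = (0.0120, -0.0192, -0.0540)
applied torque τ = (0.0300, -0.0900, 0.0500)
velocity change Δv = (-0.02960000, -0.01840000, 0.00160000)
applied force F = (-3.7000, -2.3000, 0.2000)

F = (-3.7000, -2.3000, 0.2000)
τ = (0.0300, -0.0900, 0.0500)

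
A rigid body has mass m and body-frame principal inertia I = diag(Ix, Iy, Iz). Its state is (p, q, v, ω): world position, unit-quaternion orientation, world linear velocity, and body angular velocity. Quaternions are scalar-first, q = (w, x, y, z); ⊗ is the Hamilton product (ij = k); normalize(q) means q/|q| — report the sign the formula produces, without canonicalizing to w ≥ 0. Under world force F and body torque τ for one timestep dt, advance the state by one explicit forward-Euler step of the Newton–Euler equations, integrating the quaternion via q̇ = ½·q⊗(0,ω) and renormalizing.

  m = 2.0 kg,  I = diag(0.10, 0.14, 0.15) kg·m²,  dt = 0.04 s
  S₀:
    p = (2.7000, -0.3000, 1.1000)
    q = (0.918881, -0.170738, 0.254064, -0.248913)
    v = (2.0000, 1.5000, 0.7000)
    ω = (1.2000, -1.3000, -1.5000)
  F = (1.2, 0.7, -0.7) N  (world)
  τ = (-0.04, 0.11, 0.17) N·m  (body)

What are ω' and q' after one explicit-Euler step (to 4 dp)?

ω' = (1.1762, -1.2943, -1.4380)
q' = (0.9211, -0.1626, 0.2188, -0.2778)

precession coupling ω×(Iω) = (0.0195, 0.0900, -0.0624)
α = I⁻¹(τ − ω×Iω) = (-0.5950, 0.1429, 1.5493)
ω' = ω + α·dt = (1.1762, -1.2943, -1.4380)
q⊗(0,ω) = (0.1617993, 0.3979743, -1.7493479, -1.4612389)
q' = normalize(q + ½dt·q⊗(0,ω)) = (0.9211, -0.1626, 0.2188, -0.2778)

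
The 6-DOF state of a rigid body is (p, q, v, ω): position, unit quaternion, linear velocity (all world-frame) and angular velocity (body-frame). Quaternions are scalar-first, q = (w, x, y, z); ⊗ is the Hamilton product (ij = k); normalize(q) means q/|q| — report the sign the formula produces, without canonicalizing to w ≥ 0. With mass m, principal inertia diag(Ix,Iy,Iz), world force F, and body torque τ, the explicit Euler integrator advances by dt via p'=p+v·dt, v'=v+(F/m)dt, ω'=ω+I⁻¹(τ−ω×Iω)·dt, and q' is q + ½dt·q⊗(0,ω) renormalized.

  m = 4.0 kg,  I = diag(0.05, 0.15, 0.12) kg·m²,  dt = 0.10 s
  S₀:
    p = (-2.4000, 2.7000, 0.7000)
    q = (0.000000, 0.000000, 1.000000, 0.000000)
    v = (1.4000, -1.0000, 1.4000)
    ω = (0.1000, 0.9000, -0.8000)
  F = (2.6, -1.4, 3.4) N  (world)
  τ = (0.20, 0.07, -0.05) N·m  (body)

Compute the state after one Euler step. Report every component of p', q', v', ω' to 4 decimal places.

p + v·dt = (-2.2600, 2.6000, 0.8400)
v' = v + a·dt = (1.4650, -1.0350, 1.4850)
precession coupling ω×(Iω) = (0.0216, 0.0056, 0.0090)
angular accel α = (3.5680, 0.4293, -0.4917)
new body rate ω' = (0.4568, 0.9429, -0.8492)
q⊗(0,ω) = (-0.9000000, -0.8000000, 0.0000000, -0.1000000)
updated quaternion q' = (-0.0449, -0.0399, 0.9982, -0.0050)

p' = (-2.2600, 2.6000, 0.8400)
q' = (-0.0449, -0.0399, 0.9982, -0.0050)
v' = (1.4650, -1.0350, 1.4850)
ω' = (0.4568, 0.9429, -0.8492)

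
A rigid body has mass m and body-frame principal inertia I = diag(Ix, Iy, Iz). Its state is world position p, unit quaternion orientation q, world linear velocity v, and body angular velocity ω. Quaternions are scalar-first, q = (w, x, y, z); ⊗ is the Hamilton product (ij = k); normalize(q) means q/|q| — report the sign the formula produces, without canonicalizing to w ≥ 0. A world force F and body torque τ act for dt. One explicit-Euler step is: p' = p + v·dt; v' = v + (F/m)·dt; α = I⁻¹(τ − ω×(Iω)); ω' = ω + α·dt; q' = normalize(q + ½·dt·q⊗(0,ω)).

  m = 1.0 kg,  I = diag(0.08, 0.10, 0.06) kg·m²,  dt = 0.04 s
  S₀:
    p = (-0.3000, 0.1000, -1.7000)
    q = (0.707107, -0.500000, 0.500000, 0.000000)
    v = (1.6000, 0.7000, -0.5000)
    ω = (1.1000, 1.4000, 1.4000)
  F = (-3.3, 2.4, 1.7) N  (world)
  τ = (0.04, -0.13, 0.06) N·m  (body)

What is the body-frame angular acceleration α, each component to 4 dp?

precession coupling ω×(Iω) = (-0.0784, 0.0308, 0.0308)
(τ − ω×Iω)/I = (1.4800, -1.6080, 0.4867)

α = (1.4800, -1.6080, 0.4867)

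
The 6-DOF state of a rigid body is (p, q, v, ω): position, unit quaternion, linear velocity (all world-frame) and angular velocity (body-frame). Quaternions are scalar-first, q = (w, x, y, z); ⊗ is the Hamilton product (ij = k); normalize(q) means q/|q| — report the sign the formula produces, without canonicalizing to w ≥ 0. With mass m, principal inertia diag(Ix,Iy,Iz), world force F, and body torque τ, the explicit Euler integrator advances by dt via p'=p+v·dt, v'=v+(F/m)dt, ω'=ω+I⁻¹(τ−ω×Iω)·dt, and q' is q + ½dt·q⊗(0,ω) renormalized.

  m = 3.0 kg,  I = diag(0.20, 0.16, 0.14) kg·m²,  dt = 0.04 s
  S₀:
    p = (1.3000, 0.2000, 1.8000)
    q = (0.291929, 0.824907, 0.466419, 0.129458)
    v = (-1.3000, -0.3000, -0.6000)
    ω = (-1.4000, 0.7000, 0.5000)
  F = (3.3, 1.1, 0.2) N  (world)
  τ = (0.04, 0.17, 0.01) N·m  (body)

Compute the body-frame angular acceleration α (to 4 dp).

precession coupling ω×(Iω) = (-0.0070, -0.0420, 0.0392)
angular accel α = (0.2350, 1.3250, -0.2086)

α = (0.2350, 1.3250, -0.2086)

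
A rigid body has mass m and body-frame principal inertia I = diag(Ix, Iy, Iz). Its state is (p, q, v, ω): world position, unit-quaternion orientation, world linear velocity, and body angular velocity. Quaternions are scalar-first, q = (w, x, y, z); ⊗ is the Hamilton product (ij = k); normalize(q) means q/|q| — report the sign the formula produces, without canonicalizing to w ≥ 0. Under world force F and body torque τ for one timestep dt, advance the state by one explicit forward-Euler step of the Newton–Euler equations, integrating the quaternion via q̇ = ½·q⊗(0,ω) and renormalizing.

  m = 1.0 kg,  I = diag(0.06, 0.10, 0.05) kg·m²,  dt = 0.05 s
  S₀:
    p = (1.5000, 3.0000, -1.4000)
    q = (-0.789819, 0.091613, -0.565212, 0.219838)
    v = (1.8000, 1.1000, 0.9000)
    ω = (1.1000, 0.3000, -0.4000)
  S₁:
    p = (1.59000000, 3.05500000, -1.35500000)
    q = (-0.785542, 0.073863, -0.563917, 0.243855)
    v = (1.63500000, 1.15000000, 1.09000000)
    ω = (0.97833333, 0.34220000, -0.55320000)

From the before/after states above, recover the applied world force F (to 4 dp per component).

v₁ − v₀ = (-0.16500000, 0.05000000, 0.19000000)
F = m·Δv/dt = (-3.3000, 1.0000, 3.8000)

F = (-3.3000, 1.0000, 3.8000)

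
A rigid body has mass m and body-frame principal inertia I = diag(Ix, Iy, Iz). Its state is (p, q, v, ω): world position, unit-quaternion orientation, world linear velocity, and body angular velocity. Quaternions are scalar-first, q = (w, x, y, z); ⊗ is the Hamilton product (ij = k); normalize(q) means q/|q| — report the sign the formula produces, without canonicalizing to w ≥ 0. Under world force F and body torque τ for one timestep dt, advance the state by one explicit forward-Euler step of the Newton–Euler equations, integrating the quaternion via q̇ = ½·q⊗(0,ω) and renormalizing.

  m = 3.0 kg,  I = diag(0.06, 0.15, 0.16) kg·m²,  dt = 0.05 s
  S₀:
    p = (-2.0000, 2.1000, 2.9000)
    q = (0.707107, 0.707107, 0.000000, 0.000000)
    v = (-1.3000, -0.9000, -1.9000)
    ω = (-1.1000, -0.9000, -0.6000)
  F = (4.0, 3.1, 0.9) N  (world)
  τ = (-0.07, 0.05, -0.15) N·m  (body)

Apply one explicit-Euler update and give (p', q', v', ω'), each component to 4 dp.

a = (1.3333, 1.0333, 0.3000)
new position p' = (-2.0650, 2.0550, 2.8050)
v + (F/m)dt = (-1.2333, -0.8483, -1.8850)
precession coupling ω×(Iω) = (0.0054, -0.0660, 0.0891)
α = I⁻¹(τ − ω×Iω) = (-1.2567, 0.7733, -1.4944)
ω + α·dt = (-1.1628, -0.8613, -0.6747)
Hamilton product q⊗(0,ω) = (0.7778177, -0.7778177, -0.2121321, -1.0606605)
updated quaternion q' = (0.7260, 0.6872, -0.0053, -0.0265)

p' = (-2.0650, 2.0550, 2.8050)
q' = (0.7260, 0.6872, -0.0053, -0.0265)
v' = (-1.2333, -0.8483, -1.8850)
ω' = (-1.1628, -0.8613, -0.6747)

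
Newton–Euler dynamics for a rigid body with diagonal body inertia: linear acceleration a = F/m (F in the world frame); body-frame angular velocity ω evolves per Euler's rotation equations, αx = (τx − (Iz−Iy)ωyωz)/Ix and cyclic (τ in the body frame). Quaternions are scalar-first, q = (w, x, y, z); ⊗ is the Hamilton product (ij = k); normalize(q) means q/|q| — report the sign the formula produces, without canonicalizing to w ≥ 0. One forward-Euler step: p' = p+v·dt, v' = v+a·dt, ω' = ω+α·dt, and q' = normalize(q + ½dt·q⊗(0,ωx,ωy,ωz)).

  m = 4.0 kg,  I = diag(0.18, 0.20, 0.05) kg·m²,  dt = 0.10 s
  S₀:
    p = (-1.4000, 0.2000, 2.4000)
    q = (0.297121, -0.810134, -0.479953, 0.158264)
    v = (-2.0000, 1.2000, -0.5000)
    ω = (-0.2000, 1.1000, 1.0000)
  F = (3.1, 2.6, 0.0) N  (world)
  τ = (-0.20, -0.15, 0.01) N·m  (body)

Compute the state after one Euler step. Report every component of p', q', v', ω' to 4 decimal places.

p' = (-1.6000, 0.3200, 2.3500)
q' = (0.3066, -0.8434, -0.4235, 0.1234)
v' = (-1.9225, 1.2650, -0.5000)
ω' = (-0.2194, 1.0380, 1.0288)

a = (0.7750, 0.6500, 0.0000)
new position p' = (-1.6000, 0.3200, 2.3500)
v' = v + a·dt = (-1.9225, 1.2650, -0.5000)
angular accel α = (-0.1944, -0.6200, 0.2880)
ω + α·dt = (-0.2194, 1.0380, 1.0288)
q⊗(0,ω) = (0.2076575, -0.7134676, 1.1053143, -0.6900170)
q' = normalize(q + ½dt·q⊗(0,ω)) = (0.3066, -0.8434, -0.4235, 0.1234)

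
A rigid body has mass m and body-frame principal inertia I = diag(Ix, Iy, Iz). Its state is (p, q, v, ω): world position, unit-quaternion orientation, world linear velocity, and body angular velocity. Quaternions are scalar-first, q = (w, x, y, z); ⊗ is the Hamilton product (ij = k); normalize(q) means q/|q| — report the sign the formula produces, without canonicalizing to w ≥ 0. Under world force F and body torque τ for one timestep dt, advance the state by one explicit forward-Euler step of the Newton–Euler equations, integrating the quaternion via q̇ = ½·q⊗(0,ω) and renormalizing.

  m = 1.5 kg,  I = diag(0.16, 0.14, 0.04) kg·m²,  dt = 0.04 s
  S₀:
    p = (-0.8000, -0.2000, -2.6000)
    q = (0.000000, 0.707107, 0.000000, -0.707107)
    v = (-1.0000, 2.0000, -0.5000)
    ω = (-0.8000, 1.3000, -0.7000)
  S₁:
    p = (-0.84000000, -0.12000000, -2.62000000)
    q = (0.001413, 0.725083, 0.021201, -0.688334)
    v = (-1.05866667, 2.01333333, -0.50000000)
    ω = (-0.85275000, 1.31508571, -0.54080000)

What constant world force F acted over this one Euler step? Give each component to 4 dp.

velocity change Δv = (-0.05866667, 0.01333333, 0.00000000)
F = m·Δv/dt = (-2.2000, 0.5000, 0.0000)

F = (-2.2000, 0.5000, 0.0000)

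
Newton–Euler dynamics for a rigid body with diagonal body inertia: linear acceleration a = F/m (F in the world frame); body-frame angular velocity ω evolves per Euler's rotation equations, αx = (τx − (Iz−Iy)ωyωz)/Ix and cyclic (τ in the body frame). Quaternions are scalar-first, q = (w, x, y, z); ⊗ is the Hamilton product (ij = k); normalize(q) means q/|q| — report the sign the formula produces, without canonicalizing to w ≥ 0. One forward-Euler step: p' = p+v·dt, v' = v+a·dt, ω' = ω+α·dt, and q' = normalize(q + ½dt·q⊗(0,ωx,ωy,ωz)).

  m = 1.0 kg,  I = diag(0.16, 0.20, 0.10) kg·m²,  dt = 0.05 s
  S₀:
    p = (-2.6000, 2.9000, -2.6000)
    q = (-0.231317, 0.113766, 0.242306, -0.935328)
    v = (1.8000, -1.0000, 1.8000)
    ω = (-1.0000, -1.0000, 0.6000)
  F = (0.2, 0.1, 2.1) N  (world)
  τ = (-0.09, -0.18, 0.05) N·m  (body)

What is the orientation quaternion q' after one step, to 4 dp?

Hamilton product q⊗(0,ω) = (0.9172688, -0.5586274, 1.0983854, -0.0102502)
q + ½dt·q⊗(0,ω), renormalized = (-0.2082, 0.0997, 0.2696, -0.9349)

q' = (-0.2082, 0.0997, 0.2696, -0.9349)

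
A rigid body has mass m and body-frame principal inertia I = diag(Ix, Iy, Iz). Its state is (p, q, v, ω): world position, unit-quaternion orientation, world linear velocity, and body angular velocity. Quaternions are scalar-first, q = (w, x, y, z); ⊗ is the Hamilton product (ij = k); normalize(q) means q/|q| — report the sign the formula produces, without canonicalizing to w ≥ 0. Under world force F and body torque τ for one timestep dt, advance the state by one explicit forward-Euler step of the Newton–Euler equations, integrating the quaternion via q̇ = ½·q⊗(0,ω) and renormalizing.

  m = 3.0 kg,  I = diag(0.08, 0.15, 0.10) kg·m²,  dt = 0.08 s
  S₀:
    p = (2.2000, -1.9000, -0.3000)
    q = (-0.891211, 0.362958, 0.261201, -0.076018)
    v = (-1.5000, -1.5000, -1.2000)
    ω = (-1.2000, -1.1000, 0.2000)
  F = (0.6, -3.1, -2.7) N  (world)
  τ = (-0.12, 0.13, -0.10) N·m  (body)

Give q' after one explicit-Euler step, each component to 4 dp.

2q̇ = q⊗(0,ω) = (0.7380743, 1.0380736, 0.9989621, -0.2640548)
q' = normalize(q + ½dt·q⊗(0,ω)) = (-0.8598, 0.4036, 0.3005, -0.0864)

q' = (-0.8598, 0.4036, 0.3005, -0.0864)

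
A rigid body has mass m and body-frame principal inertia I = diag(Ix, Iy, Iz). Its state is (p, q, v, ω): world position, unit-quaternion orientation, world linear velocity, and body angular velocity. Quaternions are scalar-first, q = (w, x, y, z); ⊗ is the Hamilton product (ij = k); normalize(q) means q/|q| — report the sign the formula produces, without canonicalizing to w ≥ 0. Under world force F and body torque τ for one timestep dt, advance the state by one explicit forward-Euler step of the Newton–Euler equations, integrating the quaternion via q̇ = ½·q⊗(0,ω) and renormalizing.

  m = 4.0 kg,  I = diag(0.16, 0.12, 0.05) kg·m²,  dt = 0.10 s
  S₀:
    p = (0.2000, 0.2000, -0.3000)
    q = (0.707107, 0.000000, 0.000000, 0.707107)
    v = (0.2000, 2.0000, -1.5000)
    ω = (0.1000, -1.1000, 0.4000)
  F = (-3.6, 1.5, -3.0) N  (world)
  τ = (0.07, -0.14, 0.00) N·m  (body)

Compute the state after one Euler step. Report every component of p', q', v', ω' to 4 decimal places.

p' = (0.2200, 0.4000, -0.4500)
q' = (0.6918, 0.0424, -0.0353, 0.7200)
v' = (0.1100, 2.0375, -1.5750)
ω' = (0.1245, -1.2203, 0.3912)

α = I⁻¹(τ − ω×Iω) = (0.2450, -1.2033, -0.0880)
new body rate ω' = (0.1245, -1.2203, 0.3912)
q⊗(0,ω) = (-0.2828428, 0.8485284, -0.7071070, 0.2828428)
q' = normalize(q + ½dt·q⊗(0,ω)) = (0.6918, 0.0424, -0.0353, 0.7200)
linear accel F/m = (-0.9000, 0.3750, -0.7500)
new position p' = (0.2200, 0.4000, -0.4500)
v' = v + a·dt = (0.1100, 2.0375, -1.5750)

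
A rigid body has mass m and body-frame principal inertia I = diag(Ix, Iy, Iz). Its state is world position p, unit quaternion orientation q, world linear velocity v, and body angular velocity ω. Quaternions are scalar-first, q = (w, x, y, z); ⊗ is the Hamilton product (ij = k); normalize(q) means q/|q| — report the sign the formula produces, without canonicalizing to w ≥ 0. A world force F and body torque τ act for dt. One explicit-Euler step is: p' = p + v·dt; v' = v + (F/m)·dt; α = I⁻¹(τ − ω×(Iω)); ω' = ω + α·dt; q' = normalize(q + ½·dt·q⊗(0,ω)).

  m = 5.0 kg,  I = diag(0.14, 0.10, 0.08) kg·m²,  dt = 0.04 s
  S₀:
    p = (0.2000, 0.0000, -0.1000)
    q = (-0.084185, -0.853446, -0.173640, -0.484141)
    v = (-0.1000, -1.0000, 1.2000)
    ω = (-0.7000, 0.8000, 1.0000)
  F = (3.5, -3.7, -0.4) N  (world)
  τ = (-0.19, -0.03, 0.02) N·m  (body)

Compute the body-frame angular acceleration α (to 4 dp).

α = (-1.2429, 0.1200, -0.0300)

gyro term ω×Iω = (-0.0160, -0.0420, 0.0224)
angular accel α = (-1.2429, 0.1200, -0.0300)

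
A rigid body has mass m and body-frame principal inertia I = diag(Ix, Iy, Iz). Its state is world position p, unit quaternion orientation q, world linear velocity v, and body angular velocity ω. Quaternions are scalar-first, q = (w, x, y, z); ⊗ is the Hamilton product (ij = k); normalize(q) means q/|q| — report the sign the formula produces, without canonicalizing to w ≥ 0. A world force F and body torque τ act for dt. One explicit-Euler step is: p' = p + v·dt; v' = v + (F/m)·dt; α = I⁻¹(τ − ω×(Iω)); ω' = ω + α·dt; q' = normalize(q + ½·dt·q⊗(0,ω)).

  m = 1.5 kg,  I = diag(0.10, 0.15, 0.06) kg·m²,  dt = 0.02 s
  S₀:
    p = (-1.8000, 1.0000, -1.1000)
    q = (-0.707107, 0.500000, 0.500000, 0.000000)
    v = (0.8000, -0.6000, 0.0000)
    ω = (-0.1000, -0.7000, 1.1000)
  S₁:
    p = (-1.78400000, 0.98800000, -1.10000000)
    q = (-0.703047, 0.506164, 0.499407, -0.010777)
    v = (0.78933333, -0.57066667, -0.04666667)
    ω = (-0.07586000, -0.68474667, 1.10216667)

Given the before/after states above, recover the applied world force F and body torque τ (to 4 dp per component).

v₁ − v₀ = (-0.01066667, 0.02933333, -0.04666667)
m·(v₁−v₀)/dt = (-0.8000, 2.2000, -3.5000)
Δω = ω₁−ω₀ = (0.02414000, 0.01525333, 0.00216667)
ω₀×(Iω₀) = (0.0693, -0.0044, 0.0035)
I·α + gyro = (0.1900, 0.1100, 0.0100)

F = (-0.8000, 2.2000, -3.5000)
τ = (0.1900, 0.1100, 0.0100)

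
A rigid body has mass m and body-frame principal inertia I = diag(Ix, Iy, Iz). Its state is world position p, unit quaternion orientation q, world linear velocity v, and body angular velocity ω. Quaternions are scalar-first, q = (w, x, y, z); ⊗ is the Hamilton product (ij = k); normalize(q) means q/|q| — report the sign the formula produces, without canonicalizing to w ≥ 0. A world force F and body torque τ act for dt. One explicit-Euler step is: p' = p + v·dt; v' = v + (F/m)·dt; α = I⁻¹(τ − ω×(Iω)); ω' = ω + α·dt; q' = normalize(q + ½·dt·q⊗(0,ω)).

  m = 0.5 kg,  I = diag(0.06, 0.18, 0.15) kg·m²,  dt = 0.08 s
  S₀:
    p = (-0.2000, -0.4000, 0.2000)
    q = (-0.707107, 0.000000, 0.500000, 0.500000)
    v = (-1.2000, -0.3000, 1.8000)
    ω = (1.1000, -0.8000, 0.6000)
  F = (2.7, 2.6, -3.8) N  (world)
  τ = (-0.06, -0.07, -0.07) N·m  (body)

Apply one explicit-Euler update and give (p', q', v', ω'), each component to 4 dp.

linear accel F/m = (5.4000, 5.2000, -7.6000)
new position p' = (-0.2960, -0.4240, 0.3440)
v' = v + a·dt = (-0.7680, 0.1160, 1.1920)
precession coupling ω×(Iω) = (0.0144, -0.0594, -0.1056)
(τ − ω×Iω)/I = (-1.2400, -0.0589, 0.2373)
ω + α·dt = (1.0008, -0.8047, 0.6190)
q⊗(0,ω) = (0.1000000, -0.0778177, 1.1156856, -0.9742642)
updated quaternion q' = (-0.7019, -0.0031, 0.5437, 0.4602)

p' = (-0.2960, -0.4240, 0.3440)
q' = (-0.7019, -0.0031, 0.5437, 0.4602)
v' = (-0.7680, 0.1160, 1.1920)
ω' = (1.0008, -0.8047, 0.6190)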